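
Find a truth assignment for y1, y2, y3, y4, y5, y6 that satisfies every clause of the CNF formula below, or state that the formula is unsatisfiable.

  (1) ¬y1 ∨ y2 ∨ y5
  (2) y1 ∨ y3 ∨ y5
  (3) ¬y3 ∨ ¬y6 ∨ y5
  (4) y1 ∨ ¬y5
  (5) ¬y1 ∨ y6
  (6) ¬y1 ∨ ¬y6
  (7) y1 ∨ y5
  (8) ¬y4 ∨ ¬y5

UNSATISFIABLE

Branch on y1: set y1 = True.
The clause (y6) is unit, so y6 = True.
Now (¬y6) is unsatisfied and unit — conflict.
That branch fails; take y1 = False instead.
The clause (¬y5) is unit, so y5 = False.
Now (y5) is unsatisfied and unit — conflict.
Both values of y1 lead to a conflict.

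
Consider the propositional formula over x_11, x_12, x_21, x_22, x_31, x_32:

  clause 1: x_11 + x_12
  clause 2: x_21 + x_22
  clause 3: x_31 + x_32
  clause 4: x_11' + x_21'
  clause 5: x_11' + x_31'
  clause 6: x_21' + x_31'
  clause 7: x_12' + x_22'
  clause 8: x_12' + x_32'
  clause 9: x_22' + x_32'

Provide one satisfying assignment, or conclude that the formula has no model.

UNSATISFIABLE

Try x_11 = 1.
(x_21') alone gives x_21 = 0.
(x_22) alone gives x_22 = 1.
(x_31') alone gives x_31 = 0.
(x_32) alone gives x_32 = 1.
Now (x_32') is unsatisfied and unit — conflict.
Undo x_11 and try x_11 = 0.
(x_12) alone gives x_12 = 1.
(x_22') alone gives x_22 = 0.
(x_21) alone gives x_21 = 1.
(x_31') alone gives x_31 = 0.
(x_32) alone gives x_32 = 1.
Now (x_32') is unsatisfied and unit — conflict.
Neither x_11 = 1 nor x_11 = 0 works.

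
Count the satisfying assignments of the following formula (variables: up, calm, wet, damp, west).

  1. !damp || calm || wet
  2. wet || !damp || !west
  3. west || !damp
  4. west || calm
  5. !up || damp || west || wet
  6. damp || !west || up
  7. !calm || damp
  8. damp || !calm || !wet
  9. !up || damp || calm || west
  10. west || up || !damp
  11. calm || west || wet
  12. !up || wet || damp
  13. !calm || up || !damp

There are 2^5 = 32 truth assignments over (up, calm, wet, damp, west).
Split on wet. With wet = true, the clauses containing wet are satisfied and !wet drops from the rest; 4 of the 2^4 = 16 assignments to the other variables satisfy what remains.
With wet = false, by the same count on the reduced clause set, 0 assignments work.
(One model: up=F, calm=F, wet=T, damp=T, west=T.)
Total: 4 + 0 = 4.

4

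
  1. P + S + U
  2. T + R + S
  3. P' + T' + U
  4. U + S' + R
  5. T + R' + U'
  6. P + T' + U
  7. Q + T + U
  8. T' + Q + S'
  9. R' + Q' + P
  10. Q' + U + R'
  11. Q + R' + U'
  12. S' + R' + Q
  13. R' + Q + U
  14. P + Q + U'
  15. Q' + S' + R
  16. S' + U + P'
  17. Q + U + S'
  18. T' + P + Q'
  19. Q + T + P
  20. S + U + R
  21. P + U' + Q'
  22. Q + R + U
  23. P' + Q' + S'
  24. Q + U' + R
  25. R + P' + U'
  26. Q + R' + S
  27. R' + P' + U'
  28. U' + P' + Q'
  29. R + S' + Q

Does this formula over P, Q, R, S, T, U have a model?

Unsatisfiable

Case P = 1:
Case T = 0:
Case R = 1:
(U') alone gives U = 0.
(Q) alone gives Q = 1.
But (Q') is also a unit clause — contradiction.
That branch fails; take R = 0 instead.
(S) alone gives S = 1.
(U) alone gives U = 1.
But (U') is also a unit clause — contradiction.
Both values of R lead to a conflict.
That branch fails; take T = 1 instead.
(U) alone gives U = 1.
(R) alone gives R = 1.
But (R') is also a unit clause — contradiction.
Both values of T lead to a conflict.
That branch fails; take P = 0 instead.
Case S = 1:
Case U = 1:
(Q) alone gives Q = 1.
But (Q') is also a unit clause — contradiction.
That branch fails; take U = 0 instead.
(R) alone gives R = 1.
(T') alone gives T = 0.
(Q) alone gives Q = 1.
But (Q') is also a unit clause — contradiction.
Both values of U lead to a conflict.
That branch fails; take S = 0 instead.
(U) alone gives U = 1.
(Q) alone gives Q = 1.
But (Q') is also a unit clause — contradiction.
Both values of S lead to a conflict.
Both values of P lead to a conflict.
No assignment satisfies every clause.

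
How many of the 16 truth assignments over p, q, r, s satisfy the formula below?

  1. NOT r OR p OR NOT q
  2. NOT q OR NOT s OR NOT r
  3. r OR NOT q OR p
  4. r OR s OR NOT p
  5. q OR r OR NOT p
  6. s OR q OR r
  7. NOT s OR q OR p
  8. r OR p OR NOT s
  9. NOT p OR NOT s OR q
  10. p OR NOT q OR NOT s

There are 2^4 = 16 truth assignments over (p, q, r, s).
Split on p. With p = true, the clauses containing p are satisfied and NOT p drops from the rest; 3 of the 2^3 = 8 assignments to the other variables satisfy what remains.
With p = false, by the same count on the reduced clause set, 1 assignment works.
(One model: p=F, q=F, r=T, s=F.)
Total: 3 + 1 = 4.

4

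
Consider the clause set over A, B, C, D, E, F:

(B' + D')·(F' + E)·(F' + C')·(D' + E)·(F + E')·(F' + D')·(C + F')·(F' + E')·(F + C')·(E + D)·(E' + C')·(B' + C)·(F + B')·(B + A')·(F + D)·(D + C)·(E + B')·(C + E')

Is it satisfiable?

Case B = 0:
From the singleton clause (A'), A = 0.
Case F = 0:
From the singleton clause (E'), E = 0.
From the singleton clause (D'), D = 0.
That conflicts with the unit clause (D).
Backtrack on F: now try F = 1.
From the singleton clause (E), E = 1.
That conflicts with the unit clause (E').
Both values of F lead to a conflict.
Backtrack on B: now try B = 1.
From the singleton clause (D'), D = 0.
From the singleton clause (E), E = 1.
From the singleton clause (F), F = 1.
That conflicts with the unit clause (F').
Both values of B lead to a conflict.
No assignment satisfies every clause.

Unsatisfiable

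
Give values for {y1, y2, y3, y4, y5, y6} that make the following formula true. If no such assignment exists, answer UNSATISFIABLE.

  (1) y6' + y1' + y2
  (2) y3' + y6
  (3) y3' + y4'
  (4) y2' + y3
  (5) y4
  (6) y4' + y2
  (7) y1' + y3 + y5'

UNSATISFIABLE

From the singleton clause (y4), y4 = 1.
From the singleton clause (y3'), y3 = 0.
From the singleton clause (y2'), y2 = 0.
Now (y2) is unsatisfied and unit — conflict.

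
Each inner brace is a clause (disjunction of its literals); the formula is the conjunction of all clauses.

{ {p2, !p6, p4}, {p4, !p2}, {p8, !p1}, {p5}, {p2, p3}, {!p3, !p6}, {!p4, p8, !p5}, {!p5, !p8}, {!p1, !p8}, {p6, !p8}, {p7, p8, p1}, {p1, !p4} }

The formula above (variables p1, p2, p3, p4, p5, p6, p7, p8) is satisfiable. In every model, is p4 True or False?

False

Suppose p4 = true.
From the singleton clause (p5), p5 = true.
From the singleton clause (p8), p8 = true.
Now (!p8) is unsatisfied and unit — conflict.
So every satisfying assignment has p4 = False.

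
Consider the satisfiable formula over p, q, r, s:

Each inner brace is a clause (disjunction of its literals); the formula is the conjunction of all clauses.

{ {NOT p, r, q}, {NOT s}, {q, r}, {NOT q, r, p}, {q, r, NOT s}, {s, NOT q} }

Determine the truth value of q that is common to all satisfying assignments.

Suppose q = true.
The clause (NOT s) is unit, so s = false.
But (s) is also a unit clause — contradiction.
So every satisfying assignment has q = False.

False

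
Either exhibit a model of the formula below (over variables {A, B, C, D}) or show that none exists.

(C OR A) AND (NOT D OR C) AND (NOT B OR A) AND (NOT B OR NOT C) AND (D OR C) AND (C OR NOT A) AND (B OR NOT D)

A: true,  B: false,  C: true,  D: false

Suppose C = true.
(NOT B) alone gives B = false.
(NOT D) alone gives D = false.
Every clause is now satisfied; A is unconstrained.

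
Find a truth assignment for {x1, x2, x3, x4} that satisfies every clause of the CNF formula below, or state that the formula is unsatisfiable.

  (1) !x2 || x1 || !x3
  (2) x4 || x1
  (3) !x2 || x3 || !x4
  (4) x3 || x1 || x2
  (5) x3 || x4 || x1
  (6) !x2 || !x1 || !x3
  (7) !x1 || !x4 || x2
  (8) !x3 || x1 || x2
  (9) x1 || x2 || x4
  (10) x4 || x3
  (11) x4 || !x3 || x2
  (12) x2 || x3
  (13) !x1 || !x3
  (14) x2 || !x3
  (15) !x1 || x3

Try x4 = true.
Try x2 = false.
From the singleton clause (!x1), x1 = false.
From the singleton clause (x3), x3 = true.
That conflicts with the unit clause (!x3).
Backtrack on x2: now try x2 = true.
From the singleton clause (x3), x3 = true.
From the singleton clause (x1), x1 = true.
That conflicts with the unit clause (!x1).
Either choice for x2 ends in contradiction.
Backtrack on x4: now try x4 = false.
From the singleton clause (x1), x1 = true.
From the singleton clause (x3), x3 = true.
That conflicts with the unit clause (!x3).
Either choice for x4 ends in contradiction.

UNSATISFIABLE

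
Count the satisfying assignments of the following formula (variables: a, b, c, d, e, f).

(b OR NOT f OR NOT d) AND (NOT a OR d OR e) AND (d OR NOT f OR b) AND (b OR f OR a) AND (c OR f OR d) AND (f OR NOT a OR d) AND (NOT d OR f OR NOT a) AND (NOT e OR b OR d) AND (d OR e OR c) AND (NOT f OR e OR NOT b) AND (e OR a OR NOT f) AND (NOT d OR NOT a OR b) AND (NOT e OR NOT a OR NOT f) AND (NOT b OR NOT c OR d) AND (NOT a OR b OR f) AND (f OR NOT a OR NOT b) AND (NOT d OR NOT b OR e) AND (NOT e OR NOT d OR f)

There are 2^6 = 64 truth assignments over (a, b, c, d, e, f).
Split on a. With a = true, the clauses containing a are satisfied and NOT a drops from the rest; 0 of the 2^5 = 32 assignments to the other variables satisfy what remains.
With a = false, by the same count on the reduced clause set, 3 assignments work.
(One model: a=F, b=T, c=F, d=F, e=T, f=T.)
Total: 0 + 3 = 3.

3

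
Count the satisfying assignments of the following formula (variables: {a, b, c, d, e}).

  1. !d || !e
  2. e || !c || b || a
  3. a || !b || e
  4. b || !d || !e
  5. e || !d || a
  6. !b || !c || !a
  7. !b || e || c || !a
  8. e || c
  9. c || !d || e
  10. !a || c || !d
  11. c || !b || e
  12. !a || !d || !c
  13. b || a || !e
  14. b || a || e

There are 2^5 = 32 truth assignments over (a, b, c, d, e).
Split on e. With e = true, the clauses containing e are satisfied and !e drops from the rest; 5 of the 2^4 = 16 assignments to the other variables satisfy what remains.
With e = false, by the same count on the reduced clause set, 1 assignment works.
(One model: a=F, b=T, c=F, d=F, e=T.)
Total: 5 + 1 = 6.

6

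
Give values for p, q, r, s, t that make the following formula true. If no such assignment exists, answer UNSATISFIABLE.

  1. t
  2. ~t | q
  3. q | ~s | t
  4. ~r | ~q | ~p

Unit clause (t) forces t = 1.
Unit clause (q) forces q = 1.
Try r = 1.
Unit clause (~p) forces p = 0.
All clauses hold; s can take either value.

p: 0,  q: 1,  r: 1,  s: 0,  t: 1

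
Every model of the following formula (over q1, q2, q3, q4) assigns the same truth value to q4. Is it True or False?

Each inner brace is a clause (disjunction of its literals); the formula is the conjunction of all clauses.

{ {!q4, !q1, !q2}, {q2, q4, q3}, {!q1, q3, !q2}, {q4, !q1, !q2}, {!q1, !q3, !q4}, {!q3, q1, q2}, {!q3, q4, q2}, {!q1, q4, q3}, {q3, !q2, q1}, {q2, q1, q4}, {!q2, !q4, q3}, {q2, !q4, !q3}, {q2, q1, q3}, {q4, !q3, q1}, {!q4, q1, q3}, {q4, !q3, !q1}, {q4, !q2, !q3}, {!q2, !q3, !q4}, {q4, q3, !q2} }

True

Suppose q4 = false.
Suppose q2 = true.
(!q1) alone gives q1 = false.
(q3) alone gives q3 = true.
Now (!q3) is unsatisfied and unit — conflict.
Backtrack on q2: now try q2 = false.
(q3) alone gives q3 = true.
Now (!q3) is unsatisfied and unit — conflict.
Either choice for q2 ends in contradiction.
So every satisfying assignment has q4 = True.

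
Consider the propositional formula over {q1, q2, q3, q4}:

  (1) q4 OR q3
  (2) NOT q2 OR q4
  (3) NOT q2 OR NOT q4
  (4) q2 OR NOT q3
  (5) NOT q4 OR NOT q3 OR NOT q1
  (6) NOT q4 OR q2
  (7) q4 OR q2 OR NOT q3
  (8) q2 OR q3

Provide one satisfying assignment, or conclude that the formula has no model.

Case q4 = true:
From the singleton clause (NOT q2), q2 = false.
But (q2) is also a unit clause — contradiction.
Backtrack on q4: now try q4 = false.
From the singleton clause (q3), q3 = true.
From the singleton clause (NOT q2), q2 = false.
But (q2) is also a unit clause — contradiction.
Either choice for q4 ends in contradiction.

UNSATISFIABLE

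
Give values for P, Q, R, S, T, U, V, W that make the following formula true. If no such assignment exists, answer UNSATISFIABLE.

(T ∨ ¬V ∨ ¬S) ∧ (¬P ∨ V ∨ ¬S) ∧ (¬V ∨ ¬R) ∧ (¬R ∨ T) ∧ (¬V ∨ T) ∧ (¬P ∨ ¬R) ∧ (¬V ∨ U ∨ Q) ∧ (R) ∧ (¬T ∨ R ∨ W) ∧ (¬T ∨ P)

(R) alone gives R = True.
(¬V) alone gives V = False.
(T) alone gives T = True.
(¬P) alone gives P = False.
That conflicts with the unit clause (P).

UNSATISFIABLE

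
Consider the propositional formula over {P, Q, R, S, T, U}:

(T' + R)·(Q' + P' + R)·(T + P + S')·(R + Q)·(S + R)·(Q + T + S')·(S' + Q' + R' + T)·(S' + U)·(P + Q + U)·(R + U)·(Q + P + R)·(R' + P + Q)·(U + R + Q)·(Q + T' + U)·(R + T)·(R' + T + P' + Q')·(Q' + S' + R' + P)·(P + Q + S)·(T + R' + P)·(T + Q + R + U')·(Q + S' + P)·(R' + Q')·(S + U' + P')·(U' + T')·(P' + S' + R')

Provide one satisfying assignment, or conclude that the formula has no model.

P=1; Q=0; R=1; S=0; T=0; U=0

Suppose T = 0.
The clause (R) is unit, so R = 1.
The clause (P) is unit, so P = 1.
The clause (Q') is unit, so Q = 0.
The clause (S') is unit, so S = 0.
The clause (U') is unit, so U = 0.
All clauses are satisfied.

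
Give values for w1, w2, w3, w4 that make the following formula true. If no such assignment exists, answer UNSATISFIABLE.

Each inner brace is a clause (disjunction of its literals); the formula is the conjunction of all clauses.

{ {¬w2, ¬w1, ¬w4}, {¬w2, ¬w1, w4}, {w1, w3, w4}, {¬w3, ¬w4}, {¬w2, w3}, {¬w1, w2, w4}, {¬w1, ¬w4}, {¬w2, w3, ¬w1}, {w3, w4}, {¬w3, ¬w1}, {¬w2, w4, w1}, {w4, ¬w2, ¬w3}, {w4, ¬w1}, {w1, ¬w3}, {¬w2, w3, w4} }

w1: False; w2: False; w3: False; w4: True

Case w3 = False:
From the singleton clause (¬w2), w2 = False.
From the singleton clause (w4), w4 = True.
From the singleton clause (¬w1), w1 = False.
All clauses are satisfied.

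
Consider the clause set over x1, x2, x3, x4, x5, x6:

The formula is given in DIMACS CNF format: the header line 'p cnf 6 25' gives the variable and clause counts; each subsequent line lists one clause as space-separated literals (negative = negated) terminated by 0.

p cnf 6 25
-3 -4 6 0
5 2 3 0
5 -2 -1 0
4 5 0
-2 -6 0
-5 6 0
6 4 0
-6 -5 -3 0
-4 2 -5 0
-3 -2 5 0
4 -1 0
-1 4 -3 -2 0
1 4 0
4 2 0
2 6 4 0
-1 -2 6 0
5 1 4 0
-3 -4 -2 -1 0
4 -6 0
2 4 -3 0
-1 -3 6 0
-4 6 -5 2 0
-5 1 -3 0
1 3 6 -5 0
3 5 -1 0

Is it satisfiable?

Satisfiable

Branch on x4: set x4 = True.
Branch on x3: set x3 = True.
Unit clause (x6) forces x6 = True.
Unit clause (¬x2) forces x2 = False.
Unit clause (¬x5) forces x5 = False.
All clauses hold; x1 can take either value.
A satisfying assignment: x1 ↦ False,  x2 ↦ False,  x3 ↦ True,  x4 ↦ True,  x5 ↦ False,  x6 ↦ True.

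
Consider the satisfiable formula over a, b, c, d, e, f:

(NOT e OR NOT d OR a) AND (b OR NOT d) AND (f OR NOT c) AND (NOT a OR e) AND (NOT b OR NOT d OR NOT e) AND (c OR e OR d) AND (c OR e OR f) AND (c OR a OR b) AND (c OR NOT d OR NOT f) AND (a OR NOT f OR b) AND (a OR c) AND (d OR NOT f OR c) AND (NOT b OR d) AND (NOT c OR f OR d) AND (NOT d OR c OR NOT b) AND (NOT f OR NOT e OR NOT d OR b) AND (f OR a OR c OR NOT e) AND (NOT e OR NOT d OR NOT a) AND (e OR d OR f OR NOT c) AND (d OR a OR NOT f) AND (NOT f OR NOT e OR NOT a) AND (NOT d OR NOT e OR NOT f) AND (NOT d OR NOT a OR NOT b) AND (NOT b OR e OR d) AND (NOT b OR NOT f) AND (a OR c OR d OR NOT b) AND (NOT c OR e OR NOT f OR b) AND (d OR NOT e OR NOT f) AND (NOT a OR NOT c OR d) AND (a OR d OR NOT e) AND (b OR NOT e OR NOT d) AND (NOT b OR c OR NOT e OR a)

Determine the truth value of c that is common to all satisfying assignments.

False

Suppose c = true.
(f) alone gives f = true.
(NOT b) alone gives b = false.
(NOT d) alone gives d = false.
(a) alone gives a = true.
That conflicts with the unit clause (NOT a).
So every satisfying assignment has c = False.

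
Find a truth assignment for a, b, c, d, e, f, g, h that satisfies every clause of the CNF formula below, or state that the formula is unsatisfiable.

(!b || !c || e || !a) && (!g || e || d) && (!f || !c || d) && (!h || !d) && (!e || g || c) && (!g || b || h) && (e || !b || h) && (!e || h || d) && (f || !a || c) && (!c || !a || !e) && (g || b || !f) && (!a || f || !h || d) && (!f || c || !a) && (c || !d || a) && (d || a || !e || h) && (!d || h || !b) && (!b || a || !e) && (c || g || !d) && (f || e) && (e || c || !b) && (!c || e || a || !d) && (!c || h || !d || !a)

a=false,  b=false,  c=false,  d=false,  e=true,  f=true,  g=true,  h=true

Branch on h: set h = true.
The clause (!d) is unit, so d = false.
Branch on g: set g = true.
The clause (e) is unit, so e = true.
Branch on f: set f = true.
The clause (!c) is unit, so c = false.
The clause (!a) is unit, so a = false.
The clause (!b) is unit, so b = false.
Every clause now holds.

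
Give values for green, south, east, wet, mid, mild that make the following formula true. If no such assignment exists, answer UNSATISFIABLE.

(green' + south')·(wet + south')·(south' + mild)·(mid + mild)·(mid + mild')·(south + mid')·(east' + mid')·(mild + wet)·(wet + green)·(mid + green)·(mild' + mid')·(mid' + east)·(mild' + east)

UNSATISFIABLE

Try green = 0.
Unit clause (wet) forces wet = 1.
Unit clause (mid) forces mid = 1.
Unit clause (south) forces south = 1.
Unit clause (mild) forces mild = 1.
Now (mild') is unsatisfied and unit — conflict.
So green must be the other value — set green = 1.
Unit clause (south') forces south = 0.
Unit clause (mid') forces mid = 0.
Unit clause (mild) forces mild = 1.
Now (mild') is unsatisfied and unit — conflict.
Both values of green lead to a conflict.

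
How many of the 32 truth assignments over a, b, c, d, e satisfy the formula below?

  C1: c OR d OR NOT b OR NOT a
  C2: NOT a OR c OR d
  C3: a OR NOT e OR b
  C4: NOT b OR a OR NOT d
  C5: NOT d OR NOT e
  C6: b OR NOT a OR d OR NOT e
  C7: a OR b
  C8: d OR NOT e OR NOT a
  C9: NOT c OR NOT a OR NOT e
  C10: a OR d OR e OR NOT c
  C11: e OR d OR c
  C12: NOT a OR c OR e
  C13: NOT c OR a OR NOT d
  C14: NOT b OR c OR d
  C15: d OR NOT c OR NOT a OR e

3

There are 2^5 = 32 truth assignments over (a, b, c, d, e).
Split on b. With b = true, the clauses containing b are satisfied and NOT b drops from the rest; 2 of the 2^4 = 16 assignments to the other variables satisfy what remains.
With b = false, by the same count on the reduced clause set, 1 assignment works.
(One model: a=F, b=T, c=T, d=F, e=T.)
Total: 2 + 1 = 3.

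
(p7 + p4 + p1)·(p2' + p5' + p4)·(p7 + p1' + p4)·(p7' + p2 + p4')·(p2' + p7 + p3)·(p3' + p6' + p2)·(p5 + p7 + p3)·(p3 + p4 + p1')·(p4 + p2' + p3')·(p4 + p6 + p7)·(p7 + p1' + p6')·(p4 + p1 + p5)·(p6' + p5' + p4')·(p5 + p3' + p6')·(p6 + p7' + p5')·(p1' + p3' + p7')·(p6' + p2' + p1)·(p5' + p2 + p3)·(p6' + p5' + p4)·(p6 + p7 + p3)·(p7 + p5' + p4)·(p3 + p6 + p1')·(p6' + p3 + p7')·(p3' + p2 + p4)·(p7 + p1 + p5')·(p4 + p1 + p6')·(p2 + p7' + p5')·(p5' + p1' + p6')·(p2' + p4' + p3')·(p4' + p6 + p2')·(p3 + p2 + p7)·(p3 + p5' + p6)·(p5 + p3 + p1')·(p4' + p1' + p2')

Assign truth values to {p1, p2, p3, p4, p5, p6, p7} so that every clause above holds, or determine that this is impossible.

p1 ↦ 0,  p2 ↦ 0,  p3 ↦ 1,  p4 ↦ 1,  p5 ↦ 0,  p6 ↦ 0,  p7 ↦ 0

Suppose p7 = 0.
Suppose p4 = 1.
Suppose p2 = 0.
(p3) alone gives p3 = 1.
(p6') alone gives p6 = 0.
Suppose p1 = 0.
(p5') alone gives p5 = 0.
All clauses are satisfied.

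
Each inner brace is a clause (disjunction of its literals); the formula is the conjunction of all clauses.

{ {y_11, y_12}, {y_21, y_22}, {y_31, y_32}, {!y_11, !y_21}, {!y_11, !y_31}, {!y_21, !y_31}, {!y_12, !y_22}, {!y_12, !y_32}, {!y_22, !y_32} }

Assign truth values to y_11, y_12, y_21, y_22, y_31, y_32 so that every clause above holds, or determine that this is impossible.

UNSATISFIABLE

Case y_11 = true:
(!y_21) alone gives y_21 = false.
(y_22) alone gives y_22 = true.
(!y_31) alone gives y_31 = false.
(y_32) alone gives y_32 = true.
That conflicts with the unit clause (!y_32).
So y_11 must be the other value — set y_11 = false.
(y_12) alone gives y_12 = true.
(!y_22) alone gives y_22 = false.
(y_21) alone gives y_21 = true.
(!y_31) alone gives y_31 = false.
(y_32) alone gives y_32 = true.
That conflicts with the unit clause (!y_32).
Neither y_11 = true nor y_11 = false works.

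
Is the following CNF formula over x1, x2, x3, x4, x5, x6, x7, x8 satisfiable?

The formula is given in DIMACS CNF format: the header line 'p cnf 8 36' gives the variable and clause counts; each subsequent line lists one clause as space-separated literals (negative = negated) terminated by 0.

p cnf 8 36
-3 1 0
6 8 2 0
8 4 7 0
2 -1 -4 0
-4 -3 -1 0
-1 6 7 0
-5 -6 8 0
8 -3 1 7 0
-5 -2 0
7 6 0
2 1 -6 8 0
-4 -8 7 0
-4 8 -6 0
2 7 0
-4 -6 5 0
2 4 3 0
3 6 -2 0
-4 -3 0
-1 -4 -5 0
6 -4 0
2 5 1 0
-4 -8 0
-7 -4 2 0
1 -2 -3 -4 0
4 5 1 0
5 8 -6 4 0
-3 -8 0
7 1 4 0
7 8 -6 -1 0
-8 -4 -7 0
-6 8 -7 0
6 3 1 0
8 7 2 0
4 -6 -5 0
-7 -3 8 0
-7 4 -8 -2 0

Suppose x3 = False.
Suppose x5 = False.
Suppose x7 = False.
Unit clause (x6) forces x6 = True.
Unit clause (x2) forces x2 = True.
Unit clause (¬x4) forces x4 = False.
Unit clause (x8) forces x8 = True.
Unit clause (x1) forces x1 = True.
Every clause now holds.
A satisfying assignment: x1: True; x2: True; x3: False; x4: False; x5: False; x6: True; x7: False; x8: True.

Satisfiable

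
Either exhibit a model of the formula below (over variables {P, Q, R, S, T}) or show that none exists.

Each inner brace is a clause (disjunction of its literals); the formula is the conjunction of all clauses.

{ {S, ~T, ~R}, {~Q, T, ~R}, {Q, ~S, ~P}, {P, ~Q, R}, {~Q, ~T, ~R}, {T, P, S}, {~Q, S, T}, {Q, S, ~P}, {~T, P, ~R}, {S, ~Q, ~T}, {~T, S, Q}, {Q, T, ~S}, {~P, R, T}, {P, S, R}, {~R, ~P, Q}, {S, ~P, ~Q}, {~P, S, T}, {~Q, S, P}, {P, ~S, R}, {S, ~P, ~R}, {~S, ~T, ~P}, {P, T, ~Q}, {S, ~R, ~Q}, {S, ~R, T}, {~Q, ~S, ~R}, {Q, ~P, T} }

UNSATISFIABLE

Suppose S = 1.
Suppose Q = 1.
(~R) alone gives R = 0.
(P) alone gives P = 1.
(T) alone gives T = 1.
But (~T) is also a unit clause — contradiction.
Backtrack on Q: now try Q = 0.
(~P) alone gives P = 0.
(T) alone gives T = 1.
(~R) alone gives R = 0.
But (R) is also a unit clause — contradiction.
Both values of Q lead to a conflict.
Backtrack on S: now try S = 0.
Suppose T = 0.
(P) alone gives P = 1.
But (~P) is also a unit clause — contradiction.
Backtrack on T: now try T = 1.
(~R) alone gives R = 0.
(~Q) alone gives Q = 0.
But (Q) is also a unit clause — contradiction.
Both values of T lead to a conflict.
Both values of S lead to a conflict.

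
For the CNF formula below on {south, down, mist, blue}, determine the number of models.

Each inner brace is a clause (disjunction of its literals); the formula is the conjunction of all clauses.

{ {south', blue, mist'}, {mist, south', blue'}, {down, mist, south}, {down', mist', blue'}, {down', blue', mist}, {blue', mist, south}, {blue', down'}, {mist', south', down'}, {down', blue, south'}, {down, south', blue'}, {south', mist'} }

There are 2^4 = 16 truth assignments over (south, down, mist, blue).
Split on blue. With blue = 1, the clauses containing blue are satisfied and blue' drops from the rest; 1 of the 2^3 = 8 assignments to the other variables satisfy what remains.
With blue = 0, by the same count on the reduced clause set, 4 assignments work.
(One model: south=F, down=F, mist=T, blue=F.)
Total: 1 + 4 = 5.

5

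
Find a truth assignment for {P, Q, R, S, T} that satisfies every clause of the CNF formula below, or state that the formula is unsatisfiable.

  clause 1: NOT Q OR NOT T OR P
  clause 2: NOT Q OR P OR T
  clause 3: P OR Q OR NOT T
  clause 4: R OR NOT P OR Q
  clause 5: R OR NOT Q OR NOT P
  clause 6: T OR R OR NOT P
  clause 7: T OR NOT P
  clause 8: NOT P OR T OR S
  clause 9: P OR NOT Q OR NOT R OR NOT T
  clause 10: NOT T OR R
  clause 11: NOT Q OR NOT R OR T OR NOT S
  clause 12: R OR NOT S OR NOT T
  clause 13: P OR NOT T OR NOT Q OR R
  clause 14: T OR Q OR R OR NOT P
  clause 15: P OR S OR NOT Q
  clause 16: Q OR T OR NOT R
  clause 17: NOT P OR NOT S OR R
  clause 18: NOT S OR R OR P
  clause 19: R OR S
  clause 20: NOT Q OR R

P: true; Q: true; R: true; S: false; T: true

Branch on T: set T = true.
The clause (R) is unit, so R = true.
Branch on Q: set Q = true.
The clause (P) is unit, so P = true.
No clause remains; S is free.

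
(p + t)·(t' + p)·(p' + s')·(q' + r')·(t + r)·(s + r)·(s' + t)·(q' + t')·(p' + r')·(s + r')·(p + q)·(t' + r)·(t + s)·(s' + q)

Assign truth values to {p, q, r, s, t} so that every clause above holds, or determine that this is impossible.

Case p = 1:
The clause (s') is unit, so s = 0.
The clause (r) is unit, so r = 1.
That conflicts with the unit clause (r').
Undo p and try p = 0.
The clause (t) is unit, so t = 1.
That conflicts with the unit clause (t').
Either choice for p ends in contradiction.

UNSATISFIABLE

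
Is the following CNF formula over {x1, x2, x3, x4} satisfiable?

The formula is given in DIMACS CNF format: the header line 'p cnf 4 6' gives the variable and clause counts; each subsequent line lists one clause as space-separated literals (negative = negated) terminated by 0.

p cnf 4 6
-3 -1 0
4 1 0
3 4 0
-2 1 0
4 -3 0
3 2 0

Suppose x3 = False.
(x4) alone gives x4 = True.
(x2) alone gives x2 = True.
(x1) alone gives x1 = True.
This assignment satisfies each clause.
A satisfying assignment: x1 ↦ True, x2 ↦ True, x3 ↦ False, x4 ↦ True.

Yes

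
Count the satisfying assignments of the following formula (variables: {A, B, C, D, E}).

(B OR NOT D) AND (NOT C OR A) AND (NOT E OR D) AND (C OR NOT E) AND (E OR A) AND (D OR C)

There are 2^5 = 32 truth assignments over (A, B, C, D, E).
Split on E. With E = true, the clauses containing E are satisfied and NOT E drops from the rest; 1 of the 2^4 = 16 assignments to the other variables satisfy what remains.
With E = false, by the same count on the reduced clause set, 4 assignments work.
Total: 1 + 4 = 5.

5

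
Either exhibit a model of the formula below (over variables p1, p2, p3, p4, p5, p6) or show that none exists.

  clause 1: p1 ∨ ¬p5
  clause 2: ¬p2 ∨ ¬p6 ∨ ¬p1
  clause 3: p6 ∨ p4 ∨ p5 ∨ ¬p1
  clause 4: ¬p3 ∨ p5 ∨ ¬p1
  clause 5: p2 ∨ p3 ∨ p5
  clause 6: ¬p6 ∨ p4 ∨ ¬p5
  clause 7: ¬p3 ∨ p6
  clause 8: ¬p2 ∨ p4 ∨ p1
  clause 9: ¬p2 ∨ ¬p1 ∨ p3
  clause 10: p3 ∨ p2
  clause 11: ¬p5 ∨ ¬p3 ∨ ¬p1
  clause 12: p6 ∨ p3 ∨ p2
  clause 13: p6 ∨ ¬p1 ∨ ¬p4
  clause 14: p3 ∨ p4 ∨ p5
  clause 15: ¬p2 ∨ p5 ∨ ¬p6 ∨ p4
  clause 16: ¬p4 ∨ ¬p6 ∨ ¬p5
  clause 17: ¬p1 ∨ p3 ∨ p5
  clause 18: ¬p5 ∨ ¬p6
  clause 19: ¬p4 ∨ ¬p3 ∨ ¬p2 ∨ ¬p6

Branch on p1: set p1 = False.
The clause (¬p5) is unit, so p5 = False.
Branch on p2: set p2 = False.
The clause (p3) is unit, so p3 = True.
The clause (p6) is unit, so p6 = True.
Every clause is now satisfied; p4 is unconstrained.

p1: False,  p2: False,  p3: True,  p4: True,  p5: False,  p6: True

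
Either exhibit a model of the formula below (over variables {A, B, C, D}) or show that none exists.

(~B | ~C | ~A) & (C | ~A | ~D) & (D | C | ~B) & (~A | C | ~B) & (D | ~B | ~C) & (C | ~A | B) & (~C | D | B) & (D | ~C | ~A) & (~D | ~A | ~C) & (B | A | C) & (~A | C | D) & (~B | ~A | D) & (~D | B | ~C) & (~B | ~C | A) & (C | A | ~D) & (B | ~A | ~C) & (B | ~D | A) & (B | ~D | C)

UNSATISFIABLE

Suppose B = 0.
Suppose C = 1.
Unit clause (D) forces D = 1.
Now (~D) is unsatisfied and unit — conflict.
Backtrack on C: now try C = 0.
Unit clause (~A) forces A = 0.
Now (A) is unsatisfied and unit — conflict.
Neither C = 1 nor C = 0 works.
Backtrack on B: now try B = 1.
Suppose C = 0.
Unit clause (D) forces D = 1.
Unit clause (~A) forces A = 0.
Now (A) is unsatisfied and unit — conflict.
Backtrack on C: now try C = 1.
Unit clause (~A) forces A = 0.
Now (A) is unsatisfied and unit — conflict.
Neither C = 1 nor C = 0 works.
Neither B = 1 nor B = 0 works.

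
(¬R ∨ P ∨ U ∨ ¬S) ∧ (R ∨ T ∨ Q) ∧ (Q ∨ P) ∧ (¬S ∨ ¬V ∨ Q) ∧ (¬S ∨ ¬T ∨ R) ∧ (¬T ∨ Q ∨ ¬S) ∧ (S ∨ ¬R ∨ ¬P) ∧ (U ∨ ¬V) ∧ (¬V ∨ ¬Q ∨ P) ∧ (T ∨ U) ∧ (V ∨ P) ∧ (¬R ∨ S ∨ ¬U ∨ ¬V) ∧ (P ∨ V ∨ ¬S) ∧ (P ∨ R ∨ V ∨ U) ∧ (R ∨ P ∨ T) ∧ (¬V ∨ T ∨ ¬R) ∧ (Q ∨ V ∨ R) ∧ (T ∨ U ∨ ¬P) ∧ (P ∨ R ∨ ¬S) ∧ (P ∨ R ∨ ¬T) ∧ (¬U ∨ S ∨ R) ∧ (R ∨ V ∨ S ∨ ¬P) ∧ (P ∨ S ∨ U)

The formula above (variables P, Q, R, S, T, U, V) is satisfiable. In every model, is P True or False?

Suppose P = False.
The clause (Q) is unit, so Q = True.
The clause (¬V) is unit, so V = False.
Now (V) is unsatisfied and unit — conflict.
So every satisfying assignment has P = True.

True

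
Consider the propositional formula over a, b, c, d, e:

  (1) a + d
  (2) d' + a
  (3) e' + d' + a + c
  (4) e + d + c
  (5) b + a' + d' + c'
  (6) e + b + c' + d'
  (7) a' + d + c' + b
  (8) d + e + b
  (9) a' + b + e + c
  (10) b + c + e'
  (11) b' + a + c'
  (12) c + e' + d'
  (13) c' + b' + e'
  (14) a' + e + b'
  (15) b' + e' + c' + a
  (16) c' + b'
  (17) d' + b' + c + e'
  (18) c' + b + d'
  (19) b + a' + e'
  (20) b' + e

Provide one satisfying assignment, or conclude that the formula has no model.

Case a = 1:
Case e = 1:
(b) alone gives b = 1.
(c') alone gives c = 0.
(d') alone gives d = 0.
Every clause now holds.

a=1,  b=1,  c=0,  d=0,  e=1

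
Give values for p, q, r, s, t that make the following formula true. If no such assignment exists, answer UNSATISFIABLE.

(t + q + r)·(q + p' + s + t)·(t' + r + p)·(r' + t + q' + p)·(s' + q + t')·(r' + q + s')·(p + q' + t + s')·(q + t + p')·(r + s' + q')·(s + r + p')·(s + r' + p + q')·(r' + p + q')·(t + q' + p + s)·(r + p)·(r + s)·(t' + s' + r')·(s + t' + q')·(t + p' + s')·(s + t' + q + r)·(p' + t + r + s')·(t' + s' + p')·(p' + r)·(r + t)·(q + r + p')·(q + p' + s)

p: 1,  q: 1,  r: 1,  s: 0,  t: 0

Case r = 1:
Case q = 1:
(p) alone gives p = 1.
Case t = 0:
(s') alone gives s = 0.
This assignment satisfies each clause.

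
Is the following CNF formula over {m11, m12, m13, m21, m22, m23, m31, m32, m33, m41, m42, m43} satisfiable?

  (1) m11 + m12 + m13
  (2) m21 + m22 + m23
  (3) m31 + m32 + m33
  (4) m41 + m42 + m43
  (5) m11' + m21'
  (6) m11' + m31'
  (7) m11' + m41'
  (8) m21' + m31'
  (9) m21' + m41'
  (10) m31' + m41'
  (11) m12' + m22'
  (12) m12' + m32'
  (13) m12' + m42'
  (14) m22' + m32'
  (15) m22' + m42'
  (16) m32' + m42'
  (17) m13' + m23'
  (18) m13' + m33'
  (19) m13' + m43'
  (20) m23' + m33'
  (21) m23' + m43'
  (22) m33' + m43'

Try m11 = 0.
Try m12 = 1.
(m22') alone gives m22 = 0.
(m32') alone gives m32 = 0.
(m42') alone gives m42 = 0.
Try m21 = 1.
(m31') alone gives m31 = 0.
(m33) alone gives m33 = 1.
(m41') alone gives m41 = 0.
(m43) alone gives m43 = 1.
But (m43') is also a unit clause — contradiction.
So m21 must be the other value — set m21 = 0.
(m23) alone gives m23 = 1.
(m13') alone gives m13 = 0.
(m33') alone gives m33 = 0.
(m31) alone gives m31 = 1.
(m41') alone gives m41 = 0.
(m43) alone gives m43 = 1.
But (m43') is also a unit clause — contradiction.
Either choice for m21 ends in contradiction.
So m12 must be the other value — set m12 = 0.
(m13) alone gives m13 = 1.
(m23') alone gives m23 = 0.
(m33') alone gives m33 = 0.
(m43') alone gives m43 = 0.
Try m21 = 1.
(m31') alone gives m31 = 0.
(m32) alone gives m32 = 1.
(m41') alone gives m41 = 0.
(m42) alone gives m42 = 1.
But (m42') is also a unit clause — contradiction.
So m21 must be the other value — set m21 = 0.
(m22) alone gives m22 = 1.
(m32') alone gives m32 = 0.
(m31) alone gives m31 = 1.
(m41') alone gives m41 = 0.
(m42) alone gives m42 = 1.
But (m42') is also a unit clause — contradiction.
Either choice for m21 ends in contradiction.
Either choice for m12 ends in contradiction.
So m11 must be the other value — set m11 = 1.
(m21') alone gives m21 = 0.
(m31') alone gives m31 = 0.
(m41') alone gives m41 = 0.
Try m22 = 1.
(m12') alone gives m12 = 0.
(m32') alone gives m32 = 0.
(m33) alone gives m33 = 1.
(m42') alone gives m42 = 0.
(m43) alone gives m43 = 1.
But (m43') is also a unit clause — contradiction.
So m22 must be the other value — set m22 = 0.
(m23) alone gives m23 = 1.
(m13') alone gives m13 = 0.
(m33') alone gives m33 = 0.
(m32) alone gives m32 = 1.
(m12') alone gives m12 = 0.
(m42') alone gives m42 = 0.
(m43) alone gives m43 = 1.
But (m43') is also a unit clause — contradiction.
Either choice for m22 ends in contradiction.
Either choice for m11 ends in contradiction.
No assignment satisfies every clause.

No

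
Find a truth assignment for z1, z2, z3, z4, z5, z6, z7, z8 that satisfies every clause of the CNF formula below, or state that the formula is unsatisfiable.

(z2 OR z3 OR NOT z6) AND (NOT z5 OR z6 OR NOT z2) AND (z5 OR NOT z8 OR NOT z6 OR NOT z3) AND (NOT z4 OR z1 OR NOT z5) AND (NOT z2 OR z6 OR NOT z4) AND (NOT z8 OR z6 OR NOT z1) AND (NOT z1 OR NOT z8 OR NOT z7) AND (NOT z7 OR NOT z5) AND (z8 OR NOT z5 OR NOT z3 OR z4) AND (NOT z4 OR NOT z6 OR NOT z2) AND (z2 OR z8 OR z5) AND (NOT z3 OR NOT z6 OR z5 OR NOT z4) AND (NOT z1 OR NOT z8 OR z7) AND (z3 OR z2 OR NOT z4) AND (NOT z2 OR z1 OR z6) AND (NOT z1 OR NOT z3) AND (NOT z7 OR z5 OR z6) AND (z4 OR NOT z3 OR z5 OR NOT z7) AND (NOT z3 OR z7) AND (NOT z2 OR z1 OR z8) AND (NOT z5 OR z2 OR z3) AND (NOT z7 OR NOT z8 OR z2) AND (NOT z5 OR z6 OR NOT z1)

Try z7 = false.
(NOT z3) alone gives z3 = false.
Try z2 = true.
Try z5 = false.
Try z6 = false.
(NOT z4) alone gives z4 = false.
(z1) alone gives z1 = true.
(NOT z8) alone gives z8 = false.
All clauses are satisfied.

z1=true; z2=true; z3=false; z4=false; z5=false; z6=false; z7=false; z8=false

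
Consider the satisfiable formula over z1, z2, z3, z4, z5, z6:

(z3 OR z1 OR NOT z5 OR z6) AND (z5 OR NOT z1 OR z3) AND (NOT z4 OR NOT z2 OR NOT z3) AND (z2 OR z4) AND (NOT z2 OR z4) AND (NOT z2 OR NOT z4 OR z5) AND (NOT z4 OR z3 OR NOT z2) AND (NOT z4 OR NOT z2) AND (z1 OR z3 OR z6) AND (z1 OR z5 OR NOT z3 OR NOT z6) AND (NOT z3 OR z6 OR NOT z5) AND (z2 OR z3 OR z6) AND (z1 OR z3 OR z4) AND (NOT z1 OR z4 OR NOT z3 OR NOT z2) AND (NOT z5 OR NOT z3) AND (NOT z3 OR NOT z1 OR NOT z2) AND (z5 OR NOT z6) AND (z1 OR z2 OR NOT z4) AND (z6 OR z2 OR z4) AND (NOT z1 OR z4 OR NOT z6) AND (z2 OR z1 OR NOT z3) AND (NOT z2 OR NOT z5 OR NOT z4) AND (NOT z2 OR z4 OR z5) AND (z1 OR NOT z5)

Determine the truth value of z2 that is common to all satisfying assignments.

False

Suppose z2 = true.
Unit clause (z4) forces z4 = true.
Now (NOT z4) is unsatisfied and unit — conflict.
So every satisfying assignment has z2 = False.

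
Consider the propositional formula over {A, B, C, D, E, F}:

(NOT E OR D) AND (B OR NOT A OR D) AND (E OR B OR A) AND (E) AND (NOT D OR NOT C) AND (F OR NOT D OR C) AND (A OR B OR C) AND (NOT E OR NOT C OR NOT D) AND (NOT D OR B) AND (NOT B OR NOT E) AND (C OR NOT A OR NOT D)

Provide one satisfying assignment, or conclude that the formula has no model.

UNSATISFIABLE

(E) alone gives E = true.
(D) alone gives D = true.
(NOT C) alone gives C = false.
(F) alone gives F = true.
(B) alone gives B = true.
But (NOT B) is also a unit clause — contradiction.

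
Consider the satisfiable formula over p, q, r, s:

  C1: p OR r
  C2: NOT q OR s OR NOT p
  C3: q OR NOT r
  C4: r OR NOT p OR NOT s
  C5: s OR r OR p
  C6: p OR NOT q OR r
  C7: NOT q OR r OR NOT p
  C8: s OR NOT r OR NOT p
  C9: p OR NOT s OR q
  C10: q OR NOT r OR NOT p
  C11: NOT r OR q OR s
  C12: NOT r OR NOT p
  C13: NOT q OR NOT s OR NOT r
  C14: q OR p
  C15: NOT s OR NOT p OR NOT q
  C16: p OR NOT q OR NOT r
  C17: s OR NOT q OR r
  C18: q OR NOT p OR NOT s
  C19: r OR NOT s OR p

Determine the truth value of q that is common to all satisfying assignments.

False

Suppose q = true.
Case p = true:
(s) alone gives s = true.
That conflicts with the unit clause (NOT s).
Undo p and try p = false.
(r) alone gives r = true.
That conflicts with the unit clause (NOT r).
Both values of p lead to a conflict.
So every satisfying assignment has q = False.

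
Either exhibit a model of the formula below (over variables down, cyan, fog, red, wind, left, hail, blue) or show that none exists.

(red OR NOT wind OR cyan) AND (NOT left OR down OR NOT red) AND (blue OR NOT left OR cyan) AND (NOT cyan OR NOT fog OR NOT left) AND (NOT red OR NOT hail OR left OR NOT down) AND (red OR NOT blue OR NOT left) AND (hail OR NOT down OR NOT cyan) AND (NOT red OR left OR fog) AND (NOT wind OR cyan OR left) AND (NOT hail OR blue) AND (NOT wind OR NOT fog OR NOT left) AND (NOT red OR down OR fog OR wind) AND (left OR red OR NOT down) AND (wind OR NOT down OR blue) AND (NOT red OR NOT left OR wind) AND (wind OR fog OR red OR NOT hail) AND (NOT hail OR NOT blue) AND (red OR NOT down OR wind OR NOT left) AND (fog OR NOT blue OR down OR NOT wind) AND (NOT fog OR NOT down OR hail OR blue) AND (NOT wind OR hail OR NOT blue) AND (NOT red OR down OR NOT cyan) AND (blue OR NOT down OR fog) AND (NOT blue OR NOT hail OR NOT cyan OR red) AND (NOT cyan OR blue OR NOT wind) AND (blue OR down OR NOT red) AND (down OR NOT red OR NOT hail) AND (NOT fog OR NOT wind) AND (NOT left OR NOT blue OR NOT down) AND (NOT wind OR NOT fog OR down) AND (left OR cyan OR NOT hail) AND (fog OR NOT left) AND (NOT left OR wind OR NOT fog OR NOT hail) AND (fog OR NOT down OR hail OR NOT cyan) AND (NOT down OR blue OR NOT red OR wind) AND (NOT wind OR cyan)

Case hail = false:
Case down = false:
Case left = false:
Case red = false:
Case wind = false:
No clause remains; cyan, fog, blue are free.

down: false; cyan: false; fog: false; red: false; wind: false; left: false; hail: false; blue: false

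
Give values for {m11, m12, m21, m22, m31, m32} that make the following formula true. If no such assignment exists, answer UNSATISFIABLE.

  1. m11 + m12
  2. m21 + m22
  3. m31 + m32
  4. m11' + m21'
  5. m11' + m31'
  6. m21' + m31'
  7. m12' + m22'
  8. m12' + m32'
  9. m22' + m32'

UNSATISFIABLE

Suppose m11 = 1.
Unit clause (m21') forces m21 = 0.
Unit clause (m22) forces m22 = 1.
Unit clause (m31') forces m31 = 0.
Unit clause (m32) forces m32 = 1.
But (m32') is also a unit clause — contradiction.
Backtrack on m11: now try m11 = 0.
Unit clause (m12) forces m12 = 1.
Unit clause (m22') forces m22 = 0.
Unit clause (m21) forces m21 = 1.
Unit clause (m31') forces m31 = 0.
Unit clause (m32) forces m32 = 1.
But (m32') is also a unit clause — contradiction.
Both values of m11 lead to a conflict.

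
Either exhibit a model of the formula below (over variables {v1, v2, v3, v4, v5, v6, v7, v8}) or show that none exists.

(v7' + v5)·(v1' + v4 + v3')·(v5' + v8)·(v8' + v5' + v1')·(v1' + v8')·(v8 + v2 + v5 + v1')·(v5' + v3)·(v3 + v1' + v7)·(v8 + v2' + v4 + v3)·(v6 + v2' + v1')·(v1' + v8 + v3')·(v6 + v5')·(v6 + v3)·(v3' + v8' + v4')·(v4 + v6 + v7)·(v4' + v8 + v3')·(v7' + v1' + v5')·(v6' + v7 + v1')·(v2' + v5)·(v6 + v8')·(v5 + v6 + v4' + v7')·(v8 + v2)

Suppose v7 = 0.
Suppose v5 = 0.
The clause (v2') is unit, so v2 = 0.
The clause (v8) is unit, so v8 = 1.
The clause (v1') is unit, so v1 = 0.
The clause (v6) is unit, so v6 = 1.
Suppose v3 = 0.
No clause remains; v4 is free.

v1=0; v2=0; v3=0; v4=1; v5=0; v6=1; v7=0; v8=1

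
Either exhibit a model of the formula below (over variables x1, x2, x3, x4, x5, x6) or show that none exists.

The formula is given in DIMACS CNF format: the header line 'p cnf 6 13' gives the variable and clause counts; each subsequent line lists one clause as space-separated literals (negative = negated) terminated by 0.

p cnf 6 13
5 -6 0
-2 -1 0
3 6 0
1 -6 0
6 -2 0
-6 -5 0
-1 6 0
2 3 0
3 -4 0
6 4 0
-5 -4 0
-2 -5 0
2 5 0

Case x5 = True:
The clause (¬x6) is unit, so x6 = False.
The clause (x3) is unit, so x3 = True.
The clause (¬x2) is unit, so x2 = False.
The clause (¬x1) is unit, so x1 = False.
The clause (x4) is unit, so x4 = True.
That conflicts with the unit clause (¬x4).
Backtrack on x5: now try x5 = False.
The clause (¬x6) is unit, so x6 = False.
The clause (x3) is unit, so x3 = True.
The clause (¬x2) is unit, so x2 = False.
That conflicts with the unit clause (x2).
Neither x5 = True nor x5 = False works.

UNSATISFIABLE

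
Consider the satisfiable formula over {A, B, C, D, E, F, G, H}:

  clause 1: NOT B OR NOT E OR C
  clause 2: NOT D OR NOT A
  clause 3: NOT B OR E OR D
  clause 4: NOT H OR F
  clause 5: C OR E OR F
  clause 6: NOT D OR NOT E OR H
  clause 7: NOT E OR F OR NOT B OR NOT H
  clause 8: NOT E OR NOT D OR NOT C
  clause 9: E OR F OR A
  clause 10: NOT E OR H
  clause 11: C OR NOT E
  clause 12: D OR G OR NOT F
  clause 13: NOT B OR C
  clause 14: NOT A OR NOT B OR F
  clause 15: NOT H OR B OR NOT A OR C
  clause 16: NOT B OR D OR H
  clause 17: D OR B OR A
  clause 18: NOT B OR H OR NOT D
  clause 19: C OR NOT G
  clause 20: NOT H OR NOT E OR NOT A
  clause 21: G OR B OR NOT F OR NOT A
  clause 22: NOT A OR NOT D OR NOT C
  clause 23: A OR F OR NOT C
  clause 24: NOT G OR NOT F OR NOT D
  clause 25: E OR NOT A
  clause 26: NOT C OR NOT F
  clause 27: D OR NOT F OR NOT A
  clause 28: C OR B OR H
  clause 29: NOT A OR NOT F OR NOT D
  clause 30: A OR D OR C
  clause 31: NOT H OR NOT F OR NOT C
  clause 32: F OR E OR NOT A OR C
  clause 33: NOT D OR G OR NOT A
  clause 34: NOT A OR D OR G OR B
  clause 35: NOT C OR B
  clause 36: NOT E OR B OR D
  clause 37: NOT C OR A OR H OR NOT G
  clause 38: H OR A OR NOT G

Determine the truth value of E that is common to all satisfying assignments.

False

Suppose E = true.
The clause (H) is unit, so H = true.
The clause (F) is unit, so F = true.
The clause (C) is unit, so C = true.
Now (NOT C) is unsatisfied and unit — conflict.
So every satisfying assignment has E = False.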